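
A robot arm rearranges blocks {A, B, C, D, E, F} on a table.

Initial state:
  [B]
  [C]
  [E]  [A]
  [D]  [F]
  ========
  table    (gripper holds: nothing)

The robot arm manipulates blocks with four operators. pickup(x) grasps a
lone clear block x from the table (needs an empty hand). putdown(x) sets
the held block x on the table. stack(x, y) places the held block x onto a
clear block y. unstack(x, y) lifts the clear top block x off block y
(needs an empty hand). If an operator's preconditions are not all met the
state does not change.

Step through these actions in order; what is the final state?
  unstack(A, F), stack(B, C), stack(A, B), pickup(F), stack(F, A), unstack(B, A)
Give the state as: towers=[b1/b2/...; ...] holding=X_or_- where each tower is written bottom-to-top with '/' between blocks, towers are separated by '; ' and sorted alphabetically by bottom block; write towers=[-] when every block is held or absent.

step 1 (unstack(A, F)): towers=[D/E/C/B; F] holding=A
step 2 (stack(B, C)) [no-op]: towers=[D/E/C/B; F] holding=A
step 3 (stack(A, B)): towers=[D/E/C/B/A; F] holding=-
step 4 (pickup(F)): towers=[D/E/C/B/A] holding=F
step 5 (stack(F, A)): towers=[D/E/C/B/A/F] holding=-
step 6 (unstack(B, A)) [no-op]: towers=[D/E/C/B/A/F] holding=-

towers=[D/E/C/B/A/F] holding=-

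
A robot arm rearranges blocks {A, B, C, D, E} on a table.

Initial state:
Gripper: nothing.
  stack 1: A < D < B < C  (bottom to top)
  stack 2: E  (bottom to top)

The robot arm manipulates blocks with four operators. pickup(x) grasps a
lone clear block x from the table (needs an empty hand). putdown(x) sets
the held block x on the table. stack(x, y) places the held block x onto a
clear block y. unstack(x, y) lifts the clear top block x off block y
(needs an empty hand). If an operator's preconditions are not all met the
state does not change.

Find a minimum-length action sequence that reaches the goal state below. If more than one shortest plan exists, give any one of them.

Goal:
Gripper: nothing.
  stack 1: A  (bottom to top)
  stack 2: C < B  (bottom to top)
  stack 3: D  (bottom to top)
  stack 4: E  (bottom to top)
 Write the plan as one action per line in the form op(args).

unstack(C, B)
putdown(C)
unstack(B, D)
stack(B, C)
unstack(D, A)
putdown(D)

step 1 (unstack(C, B)): towers=[A/D/B; E] holding=C
step 2 (putdown(C)): towers=[A/D/B; C; E] holding=-
step 3 (unstack(B, D)): towers=[A/D; C; E] holding=B
step 4 (stack(B, C)): towers=[A/D; C/B; E] holding=-
step 5 (unstack(D, A)): towers=[A; C/B; E] holding=D
step 6 (putdown(D)): towers=[A; C/B; D; E] holding=-
goal check: towers=[A; C/B; D; E] holding=- — reached (length 6, optimal by BFS)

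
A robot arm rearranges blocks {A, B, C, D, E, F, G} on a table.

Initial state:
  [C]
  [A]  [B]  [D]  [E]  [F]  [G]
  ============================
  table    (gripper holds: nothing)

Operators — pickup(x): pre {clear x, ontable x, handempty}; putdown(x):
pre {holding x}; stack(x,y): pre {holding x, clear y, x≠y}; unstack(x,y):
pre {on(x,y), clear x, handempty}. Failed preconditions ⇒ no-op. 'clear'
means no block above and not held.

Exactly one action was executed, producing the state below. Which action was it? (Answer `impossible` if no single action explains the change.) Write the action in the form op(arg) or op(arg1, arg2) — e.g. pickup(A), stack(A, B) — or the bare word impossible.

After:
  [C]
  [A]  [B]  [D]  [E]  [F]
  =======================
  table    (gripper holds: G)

pickup(G)

target: towers=[A/C; B; D; E; F] holding=G
         pickup(B) → towers=[A/C; D; E; F; G] holding=B
         pickup(F) → towers=[A/C; B; D; E; G] holding=F
         pickup(G) → towers=[A/C; B; D; E; F] holding=G  ← match
         pickup(D) → towers=[A/C; B; E; F; G] holding=D
         pickup(E) → towers=[A/C; B; D; F; G] holding=E
     unstack(C, A) → towers=[A; B; D; E; F; G] holding=C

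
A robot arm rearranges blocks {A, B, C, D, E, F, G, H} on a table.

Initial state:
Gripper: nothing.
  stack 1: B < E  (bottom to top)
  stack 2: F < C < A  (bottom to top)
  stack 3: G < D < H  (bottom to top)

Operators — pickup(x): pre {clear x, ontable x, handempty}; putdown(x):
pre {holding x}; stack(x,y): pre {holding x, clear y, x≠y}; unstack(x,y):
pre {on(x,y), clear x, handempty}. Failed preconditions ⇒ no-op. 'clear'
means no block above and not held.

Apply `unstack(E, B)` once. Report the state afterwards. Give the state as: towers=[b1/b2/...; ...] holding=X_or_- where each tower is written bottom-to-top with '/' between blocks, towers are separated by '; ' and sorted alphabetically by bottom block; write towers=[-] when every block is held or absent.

towers=[B; F/C/A; G/D/H] holding=E

before: towers=[B/E; F/C/A; G/D/H] holding=-
pre[unstack(E, B)]: on(E,B) yes, clear(E) yes, handempty yes
all met → apply unstack(E, B)
after:  towers=[B; F/C/A; G/D/H] holding=E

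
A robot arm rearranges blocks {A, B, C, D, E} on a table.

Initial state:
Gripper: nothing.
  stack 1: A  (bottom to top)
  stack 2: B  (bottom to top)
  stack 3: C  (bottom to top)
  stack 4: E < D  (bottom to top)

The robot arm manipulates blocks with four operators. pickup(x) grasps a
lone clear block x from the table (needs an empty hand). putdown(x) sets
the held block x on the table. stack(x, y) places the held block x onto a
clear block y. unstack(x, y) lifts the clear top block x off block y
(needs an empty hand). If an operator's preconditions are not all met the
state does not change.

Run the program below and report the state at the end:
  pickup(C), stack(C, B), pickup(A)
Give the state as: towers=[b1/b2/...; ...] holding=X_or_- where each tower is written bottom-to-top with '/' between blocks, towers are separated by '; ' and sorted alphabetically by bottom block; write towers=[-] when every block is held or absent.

step 1 (pickup(C)): towers=[A; B; E/D] holding=C
step 2 (stack(C, B)): towers=[A; B/C; E/D] holding=-
step 3 (pickup(A)): towers=[B/C; E/D] holding=A

towers=[B/C; E/D] holding=A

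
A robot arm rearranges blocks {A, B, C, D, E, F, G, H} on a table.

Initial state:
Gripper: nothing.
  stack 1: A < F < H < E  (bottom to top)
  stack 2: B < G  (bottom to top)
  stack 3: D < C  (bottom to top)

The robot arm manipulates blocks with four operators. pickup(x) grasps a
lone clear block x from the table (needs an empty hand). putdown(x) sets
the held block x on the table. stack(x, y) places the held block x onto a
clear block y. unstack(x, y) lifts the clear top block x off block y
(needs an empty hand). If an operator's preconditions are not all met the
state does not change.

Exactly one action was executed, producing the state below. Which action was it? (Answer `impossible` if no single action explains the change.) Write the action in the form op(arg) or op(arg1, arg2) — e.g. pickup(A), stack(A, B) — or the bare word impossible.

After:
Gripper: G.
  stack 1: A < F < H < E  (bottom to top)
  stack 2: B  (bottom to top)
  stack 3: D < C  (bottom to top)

target: towers=[A/F/H/E; B; D/C] holding=G
     unstack(G, B) → towers=[A/F/H/E; B; D/C] holding=G  ← match
     unstack(E, H) → towers=[A/F/H; B/G; D/C] holding=E
     unstack(C, D) → towers=[A/F/H/E; B/G; D] holding=C

unstack(G, B)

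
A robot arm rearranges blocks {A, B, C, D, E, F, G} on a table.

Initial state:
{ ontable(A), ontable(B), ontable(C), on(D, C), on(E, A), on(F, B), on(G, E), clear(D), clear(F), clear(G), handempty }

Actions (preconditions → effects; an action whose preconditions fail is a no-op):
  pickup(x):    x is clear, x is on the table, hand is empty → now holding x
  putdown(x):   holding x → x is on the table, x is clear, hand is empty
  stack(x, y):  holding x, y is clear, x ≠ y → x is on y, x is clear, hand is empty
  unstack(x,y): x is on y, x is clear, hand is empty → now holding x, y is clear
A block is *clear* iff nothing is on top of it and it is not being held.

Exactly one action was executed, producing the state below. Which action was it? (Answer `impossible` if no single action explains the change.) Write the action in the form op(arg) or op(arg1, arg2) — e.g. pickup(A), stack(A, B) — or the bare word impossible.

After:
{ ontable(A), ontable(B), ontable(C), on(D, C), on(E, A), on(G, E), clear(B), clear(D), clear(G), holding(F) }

unstack(F, B)

target: towers=[A/E/G; B; C/D] holding=F
     unstack(F, B) → towers=[A/E/G; B; C/D] holding=F  ← match
     unstack(G, E) → towers=[A/E; B/F; C/D] holding=G
     unstack(D, C) → towers=[A/E/G; B/F; C] holding=D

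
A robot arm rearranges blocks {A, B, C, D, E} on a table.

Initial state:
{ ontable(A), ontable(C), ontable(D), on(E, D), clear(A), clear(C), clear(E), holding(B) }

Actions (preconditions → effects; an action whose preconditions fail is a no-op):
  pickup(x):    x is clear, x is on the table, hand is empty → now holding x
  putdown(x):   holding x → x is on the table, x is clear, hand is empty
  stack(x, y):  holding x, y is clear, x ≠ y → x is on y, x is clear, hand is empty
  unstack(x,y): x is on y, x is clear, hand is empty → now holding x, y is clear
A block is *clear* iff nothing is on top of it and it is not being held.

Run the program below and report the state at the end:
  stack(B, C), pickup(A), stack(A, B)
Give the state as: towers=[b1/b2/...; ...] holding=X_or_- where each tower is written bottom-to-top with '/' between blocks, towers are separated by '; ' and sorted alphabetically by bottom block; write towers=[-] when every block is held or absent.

step 1 (stack(B, C)): towers=[A; C/B; D/E] holding=-
step 2 (pickup(A)): towers=[C/B; D/E] holding=A
step 3 (stack(A, B)): towers=[C/B/A; D/E] holding=-

towers=[C/B/A; D/E] holding=-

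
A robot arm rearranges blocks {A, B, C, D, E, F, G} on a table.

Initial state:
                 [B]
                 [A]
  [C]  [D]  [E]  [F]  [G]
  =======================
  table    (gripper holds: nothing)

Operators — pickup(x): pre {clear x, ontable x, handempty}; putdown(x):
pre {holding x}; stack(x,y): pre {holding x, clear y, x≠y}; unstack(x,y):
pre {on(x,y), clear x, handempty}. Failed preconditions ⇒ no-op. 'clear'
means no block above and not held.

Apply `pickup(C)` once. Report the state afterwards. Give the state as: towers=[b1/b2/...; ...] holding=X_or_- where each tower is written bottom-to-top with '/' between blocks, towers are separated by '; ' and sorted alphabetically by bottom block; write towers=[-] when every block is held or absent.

towers=[D; E; F/A/B; G] holding=C

before: towers=[C; D; E; F/A/B; G] holding=-
pre[pickup(C)]: clear(C) ✓, ontable(C) ✓, handempty ✓
all met → apply pickup(C)
after:  towers=[D; E; F/A/B; G] holding=C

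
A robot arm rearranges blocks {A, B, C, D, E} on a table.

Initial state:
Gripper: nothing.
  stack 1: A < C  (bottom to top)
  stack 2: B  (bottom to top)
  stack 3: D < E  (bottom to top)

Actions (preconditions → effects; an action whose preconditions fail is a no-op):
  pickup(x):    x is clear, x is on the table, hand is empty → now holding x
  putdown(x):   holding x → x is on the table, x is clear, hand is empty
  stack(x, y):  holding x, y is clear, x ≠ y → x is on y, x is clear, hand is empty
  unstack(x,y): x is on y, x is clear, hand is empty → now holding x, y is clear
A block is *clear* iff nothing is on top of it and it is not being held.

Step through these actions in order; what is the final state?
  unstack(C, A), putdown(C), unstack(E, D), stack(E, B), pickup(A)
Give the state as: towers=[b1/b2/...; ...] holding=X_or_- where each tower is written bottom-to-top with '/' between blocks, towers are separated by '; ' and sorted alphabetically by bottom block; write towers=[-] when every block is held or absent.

step 1 (unstack(C, A)): towers=[A; B; D/E] holding=C
step 2 (putdown(C)): towers=[A; B; C; D/E] holding=-
step 3 (unstack(E, D)): towers=[A; B; C; D] holding=E
step 4 (stack(E, B)): towers=[A; B/E; C; D] holding=-
step 5 (pickup(A)): towers=[B/E; C; D] holding=A

towers=[B/E; C; D] holding=A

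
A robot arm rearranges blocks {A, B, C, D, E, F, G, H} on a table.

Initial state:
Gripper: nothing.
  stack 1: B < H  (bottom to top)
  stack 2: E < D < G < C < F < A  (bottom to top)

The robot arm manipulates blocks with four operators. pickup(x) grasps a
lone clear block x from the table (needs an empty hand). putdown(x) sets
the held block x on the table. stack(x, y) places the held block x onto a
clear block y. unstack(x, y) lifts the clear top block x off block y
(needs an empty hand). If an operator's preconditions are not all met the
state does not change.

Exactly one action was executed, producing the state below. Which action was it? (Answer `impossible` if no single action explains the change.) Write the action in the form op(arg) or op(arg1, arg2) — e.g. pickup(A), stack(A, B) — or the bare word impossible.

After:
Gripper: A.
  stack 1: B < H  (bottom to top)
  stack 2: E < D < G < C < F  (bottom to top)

unstack(A, F)

target: towers=[B/H; E/D/G/C/F] holding=A
     unstack(A, F) → towers=[B/H; E/D/G/C/F] holding=A  ← match
     unstack(H, B) → towers=[B; E/D/G/C/F/A] holding=H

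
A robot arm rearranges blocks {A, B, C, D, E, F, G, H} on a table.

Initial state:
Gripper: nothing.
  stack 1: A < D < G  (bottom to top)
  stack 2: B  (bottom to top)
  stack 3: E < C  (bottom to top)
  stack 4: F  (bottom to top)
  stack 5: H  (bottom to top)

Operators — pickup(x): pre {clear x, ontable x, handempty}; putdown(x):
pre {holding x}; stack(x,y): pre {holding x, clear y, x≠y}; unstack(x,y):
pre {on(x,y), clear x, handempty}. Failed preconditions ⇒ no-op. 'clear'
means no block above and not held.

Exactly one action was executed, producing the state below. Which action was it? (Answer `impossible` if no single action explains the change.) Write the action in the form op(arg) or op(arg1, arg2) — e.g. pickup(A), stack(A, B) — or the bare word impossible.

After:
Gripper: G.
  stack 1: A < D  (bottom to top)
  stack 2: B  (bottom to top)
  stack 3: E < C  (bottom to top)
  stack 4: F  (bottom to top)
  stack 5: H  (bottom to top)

unstack(G, D)

target: towers=[A/D; B; E/C; F; H] holding=G
     unstack(G, D) → towers=[A/D; B; E/C; F; H] holding=G  ← match
         pickup(H) → towers=[A/D/G; B; E/C; F] holding=H
         pickup(B) → towers=[A/D/G; E/C; F; H] holding=B
         pickup(F) → towers=[A/D/G; B; E/C; H] holding=F
     unstack(C, E) → towers=[A/D/G; B; E; F; H] holding=C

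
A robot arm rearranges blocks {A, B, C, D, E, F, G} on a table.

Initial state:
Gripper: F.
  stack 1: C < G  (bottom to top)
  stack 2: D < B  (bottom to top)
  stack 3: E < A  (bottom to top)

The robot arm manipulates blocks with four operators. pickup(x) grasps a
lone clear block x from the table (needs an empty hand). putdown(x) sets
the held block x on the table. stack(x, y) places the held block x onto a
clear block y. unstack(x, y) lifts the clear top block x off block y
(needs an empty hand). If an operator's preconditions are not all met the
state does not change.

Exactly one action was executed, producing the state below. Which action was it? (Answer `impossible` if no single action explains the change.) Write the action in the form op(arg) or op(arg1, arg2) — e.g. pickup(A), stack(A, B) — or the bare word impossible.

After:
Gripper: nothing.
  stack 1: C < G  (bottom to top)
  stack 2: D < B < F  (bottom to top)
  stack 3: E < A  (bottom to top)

stack(F, B)

target: towers=[C/G; D/B/F; E/A] holding=-
        putdown(F) → towers=[C/G; D/B; E/A; F] holding=-
       stack(F, B) → towers=[C/G; D/B/F; E/A] holding=-  ← match
       stack(F, G) → towers=[C/G/F; D/B; E/A] holding=-
       stack(F, A) → towers=[C/G; D/B; E/A/F] holding=-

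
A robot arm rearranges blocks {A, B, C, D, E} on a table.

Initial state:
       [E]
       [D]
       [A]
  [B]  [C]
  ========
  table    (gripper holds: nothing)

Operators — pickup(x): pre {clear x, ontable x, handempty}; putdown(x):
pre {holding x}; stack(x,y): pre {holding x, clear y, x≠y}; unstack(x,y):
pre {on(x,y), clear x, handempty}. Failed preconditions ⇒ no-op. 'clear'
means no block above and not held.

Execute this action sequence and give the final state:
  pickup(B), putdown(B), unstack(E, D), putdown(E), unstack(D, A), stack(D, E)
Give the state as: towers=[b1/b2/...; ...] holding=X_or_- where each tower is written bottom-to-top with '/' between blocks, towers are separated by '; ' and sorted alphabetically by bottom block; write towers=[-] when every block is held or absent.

towers=[B; C/A; E/D] holding=-

step 1 (pickup(B)): towers=[C/A/D/E] holding=B
step 2 (putdown(B)): towers=[B; C/A/D/E] holding=-
step 3 (unstack(E, D)): towers=[B; C/A/D] holding=E
step 4 (putdown(E)): towers=[B; C/A/D; E] holding=-
step 5 (unstack(D, A)): towers=[B; C/A; E] holding=D
step 6 (stack(D, E)): towers=[B; C/A; E/D] holding=-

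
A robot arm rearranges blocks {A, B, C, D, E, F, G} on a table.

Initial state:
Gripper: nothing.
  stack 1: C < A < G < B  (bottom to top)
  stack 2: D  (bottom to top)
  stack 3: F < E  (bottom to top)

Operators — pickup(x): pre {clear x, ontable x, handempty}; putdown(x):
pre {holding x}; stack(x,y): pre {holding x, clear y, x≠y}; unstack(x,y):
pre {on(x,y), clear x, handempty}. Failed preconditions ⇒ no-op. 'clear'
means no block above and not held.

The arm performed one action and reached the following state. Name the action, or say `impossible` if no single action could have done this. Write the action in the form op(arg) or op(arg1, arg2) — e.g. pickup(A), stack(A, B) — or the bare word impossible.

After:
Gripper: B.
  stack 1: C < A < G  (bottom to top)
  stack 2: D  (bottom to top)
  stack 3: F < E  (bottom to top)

unstack(B, G)

target: towers=[C/A/G; D; F/E] holding=B
     unstack(B, G) → towers=[C/A/G; D; F/E] holding=B  ← match
         pickup(D) → towers=[C/A/G/B; F/E] holding=D
     unstack(E, F) → towers=[C/A/G/B; D; F] holding=E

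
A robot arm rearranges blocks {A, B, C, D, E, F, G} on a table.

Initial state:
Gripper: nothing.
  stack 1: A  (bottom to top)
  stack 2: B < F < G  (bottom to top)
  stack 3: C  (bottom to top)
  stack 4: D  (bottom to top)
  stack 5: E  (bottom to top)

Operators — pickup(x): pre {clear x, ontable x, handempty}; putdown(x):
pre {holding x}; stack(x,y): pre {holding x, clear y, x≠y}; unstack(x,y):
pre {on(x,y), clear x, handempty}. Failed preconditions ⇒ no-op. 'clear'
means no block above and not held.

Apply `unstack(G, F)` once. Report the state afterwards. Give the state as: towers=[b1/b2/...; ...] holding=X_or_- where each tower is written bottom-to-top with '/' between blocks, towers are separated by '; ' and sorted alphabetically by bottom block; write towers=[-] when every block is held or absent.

towers=[A; B/F; C; D; E] holding=G

before: towers=[A; B/F/G; C; D; E] holding=-
pre[unstack(G, F)]: on(G,F) yes, clear(G) yes, handempty yes
all met → apply unstack(G, F)
after:  towers=[A; B/F; C; D; E] holding=G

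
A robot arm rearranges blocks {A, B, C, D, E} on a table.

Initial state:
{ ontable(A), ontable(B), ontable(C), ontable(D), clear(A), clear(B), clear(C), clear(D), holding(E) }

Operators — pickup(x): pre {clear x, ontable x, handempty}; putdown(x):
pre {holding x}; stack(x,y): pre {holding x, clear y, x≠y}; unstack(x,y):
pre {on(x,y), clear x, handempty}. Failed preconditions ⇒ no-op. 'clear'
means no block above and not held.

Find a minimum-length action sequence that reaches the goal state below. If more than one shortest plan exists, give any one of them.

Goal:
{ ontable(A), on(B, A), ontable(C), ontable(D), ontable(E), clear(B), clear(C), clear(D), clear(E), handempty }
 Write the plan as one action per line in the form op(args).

step 1 (putdown(E)): towers=[A; B; C; D; E] holding=-
step 2 (pickup(B)): towers=[A; C; D; E] holding=B
step 3 (stack(B, A)): towers=[A/B; C; D; E] holding=-
goal check: towers=[A/B; C; D; E] holding=- — reached (length 3, optimal by BFS)

putdown(E)
pickup(B)
stack(B, A)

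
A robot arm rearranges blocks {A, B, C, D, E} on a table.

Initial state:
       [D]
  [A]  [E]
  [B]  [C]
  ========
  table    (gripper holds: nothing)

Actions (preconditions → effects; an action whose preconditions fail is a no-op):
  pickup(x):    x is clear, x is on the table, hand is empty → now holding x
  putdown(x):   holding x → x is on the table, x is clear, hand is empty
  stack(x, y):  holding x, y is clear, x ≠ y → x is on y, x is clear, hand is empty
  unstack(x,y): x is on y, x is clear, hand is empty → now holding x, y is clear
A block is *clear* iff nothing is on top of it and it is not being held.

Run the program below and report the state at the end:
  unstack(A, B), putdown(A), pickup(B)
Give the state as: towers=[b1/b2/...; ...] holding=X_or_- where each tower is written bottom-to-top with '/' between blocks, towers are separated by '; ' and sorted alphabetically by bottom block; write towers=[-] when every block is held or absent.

towers=[A; C/E/D] holding=B

step 1 (unstack(A, B)): towers=[B; C/E/D] holding=A
step 2 (putdown(A)): towers=[A; B; C/E/D] holding=-
step 3 (pickup(B)): towers=[A; C/E/D] holding=B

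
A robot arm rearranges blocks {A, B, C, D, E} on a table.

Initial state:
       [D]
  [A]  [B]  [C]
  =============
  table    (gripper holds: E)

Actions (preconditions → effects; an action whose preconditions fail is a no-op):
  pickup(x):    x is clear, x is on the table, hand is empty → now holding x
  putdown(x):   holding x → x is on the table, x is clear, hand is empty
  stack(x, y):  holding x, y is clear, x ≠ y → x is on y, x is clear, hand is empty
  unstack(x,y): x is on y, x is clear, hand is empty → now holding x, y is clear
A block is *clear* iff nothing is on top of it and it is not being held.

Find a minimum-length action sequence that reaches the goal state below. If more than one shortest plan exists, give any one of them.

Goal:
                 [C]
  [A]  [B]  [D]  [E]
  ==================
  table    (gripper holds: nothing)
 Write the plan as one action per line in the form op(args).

putdown(E)
unstack(D, B)
putdown(D)
pickup(C)
stack(C, E)

step 1 (putdown(E)): towers=[A; B/D; C; E] holding=-
step 2 (unstack(D, B)): towers=[A; B; C; E] holding=D
step 3 (putdown(D)): towers=[A; B; C; D; E] holding=-
step 4 (pickup(C)): towers=[A; B; D; E] holding=C
step 5 (stack(C, E)): towers=[A; B; D; E/C] holding=-
goal check: towers=[A; B; D; E/C] holding=- — reached (length 5, optimal by BFS)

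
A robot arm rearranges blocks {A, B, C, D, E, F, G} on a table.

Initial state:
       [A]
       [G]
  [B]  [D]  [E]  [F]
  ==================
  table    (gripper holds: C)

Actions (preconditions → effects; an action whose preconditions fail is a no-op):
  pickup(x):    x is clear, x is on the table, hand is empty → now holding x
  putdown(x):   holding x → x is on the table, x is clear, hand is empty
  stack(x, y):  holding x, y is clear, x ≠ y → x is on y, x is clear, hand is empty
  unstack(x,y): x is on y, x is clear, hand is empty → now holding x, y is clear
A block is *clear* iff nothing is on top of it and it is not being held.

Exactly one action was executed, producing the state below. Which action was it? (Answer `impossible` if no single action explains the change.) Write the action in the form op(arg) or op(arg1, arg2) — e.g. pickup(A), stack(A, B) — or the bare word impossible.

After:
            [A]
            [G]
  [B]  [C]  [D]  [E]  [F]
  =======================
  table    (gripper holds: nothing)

target: towers=[B; C; D/G/A; E; F] holding=-
        putdown(C) → towers=[B; C; D/G/A; E; F] holding=-  ← match
       stack(C, B) → towers=[B/C; D/G/A; E; F] holding=-
       stack(C, F) → towers=[B; D/G/A; E; F/C] holding=-
       stack(C, A) → towers=[B; D/G/A/C; E; F] holding=-
       stack(C, E) → towers=[B; D/G/A; E/C; F] holding=-

putdown(C)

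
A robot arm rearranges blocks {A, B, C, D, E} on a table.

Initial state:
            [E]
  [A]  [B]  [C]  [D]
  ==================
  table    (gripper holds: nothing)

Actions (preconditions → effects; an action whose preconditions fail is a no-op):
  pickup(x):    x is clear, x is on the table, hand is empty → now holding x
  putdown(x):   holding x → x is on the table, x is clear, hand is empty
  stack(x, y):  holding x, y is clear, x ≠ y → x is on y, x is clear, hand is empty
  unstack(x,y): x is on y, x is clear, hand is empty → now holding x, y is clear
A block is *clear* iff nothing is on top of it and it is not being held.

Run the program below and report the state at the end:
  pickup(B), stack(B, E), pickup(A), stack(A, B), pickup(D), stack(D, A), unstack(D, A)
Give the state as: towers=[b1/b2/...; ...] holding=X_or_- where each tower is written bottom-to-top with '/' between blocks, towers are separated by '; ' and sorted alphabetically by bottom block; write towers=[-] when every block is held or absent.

step 1 (pickup(B)): towers=[A; C/E; D] holding=B
step 2 (stack(B, E)): towers=[A; C/E/B; D] holding=-
step 3 (pickup(A)): towers=[C/E/B; D] holding=A
step 4 (stack(A, B)): towers=[C/E/B/A; D] holding=-
step 5 (pickup(D)): towers=[C/E/B/A] holding=D
step 6 (stack(D, A)): towers=[C/E/B/A/D] holding=-
step 7 (unstack(D, A)): towers=[C/E/B/A] holding=D

towers=[C/E/B/A] holding=D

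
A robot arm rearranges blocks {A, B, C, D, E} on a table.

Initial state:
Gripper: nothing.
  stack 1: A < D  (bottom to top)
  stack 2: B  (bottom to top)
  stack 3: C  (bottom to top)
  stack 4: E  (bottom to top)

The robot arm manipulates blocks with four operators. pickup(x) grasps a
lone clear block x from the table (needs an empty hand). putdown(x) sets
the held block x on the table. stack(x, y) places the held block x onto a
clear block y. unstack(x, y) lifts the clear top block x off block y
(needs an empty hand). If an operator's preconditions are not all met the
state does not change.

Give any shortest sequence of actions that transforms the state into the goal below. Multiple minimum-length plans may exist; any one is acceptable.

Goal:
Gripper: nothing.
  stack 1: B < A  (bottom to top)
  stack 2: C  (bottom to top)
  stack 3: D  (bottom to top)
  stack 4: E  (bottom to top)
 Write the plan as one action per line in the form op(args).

step 1 (unstack(D, A)): towers=[A; B; C; E] holding=D
step 2 (putdown(D)): towers=[A; B; C; D; E] holding=-
step 3 (pickup(A)): towers=[B; C; D; E] holding=A
step 4 (stack(A, B)): towers=[B/A; C; D; E] holding=-
goal check: towers=[B/A; C; D; E] holding=- — reached (length 4, optimal by BFS)

unstack(D, A)
putdown(D)
pickup(A)
stack(A, B)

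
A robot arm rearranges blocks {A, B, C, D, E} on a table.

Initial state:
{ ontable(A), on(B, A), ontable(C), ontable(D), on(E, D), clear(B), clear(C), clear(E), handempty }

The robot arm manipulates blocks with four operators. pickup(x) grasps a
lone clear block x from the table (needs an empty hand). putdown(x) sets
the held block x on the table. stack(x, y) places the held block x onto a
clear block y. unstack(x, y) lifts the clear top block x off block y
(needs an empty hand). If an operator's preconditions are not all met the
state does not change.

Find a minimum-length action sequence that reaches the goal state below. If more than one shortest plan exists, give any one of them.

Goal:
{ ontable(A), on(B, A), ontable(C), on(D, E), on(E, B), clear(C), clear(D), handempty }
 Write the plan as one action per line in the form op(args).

step 1 (unstack(E, D)): towers=[A/B; C; D] holding=E
step 2 (stack(E, B)): towers=[A/B/E; C; D] holding=-
step 3 (pickup(D)): towers=[A/B/E; C] holding=D
step 4 (stack(D, E)): towers=[A/B/E/D; C] holding=-
goal check: towers=[A/B/E/D; C] holding=- — reached (length 4, optimal by BFS)

unstack(E, D)
stack(E, B)
pickup(D)
stack(D, E)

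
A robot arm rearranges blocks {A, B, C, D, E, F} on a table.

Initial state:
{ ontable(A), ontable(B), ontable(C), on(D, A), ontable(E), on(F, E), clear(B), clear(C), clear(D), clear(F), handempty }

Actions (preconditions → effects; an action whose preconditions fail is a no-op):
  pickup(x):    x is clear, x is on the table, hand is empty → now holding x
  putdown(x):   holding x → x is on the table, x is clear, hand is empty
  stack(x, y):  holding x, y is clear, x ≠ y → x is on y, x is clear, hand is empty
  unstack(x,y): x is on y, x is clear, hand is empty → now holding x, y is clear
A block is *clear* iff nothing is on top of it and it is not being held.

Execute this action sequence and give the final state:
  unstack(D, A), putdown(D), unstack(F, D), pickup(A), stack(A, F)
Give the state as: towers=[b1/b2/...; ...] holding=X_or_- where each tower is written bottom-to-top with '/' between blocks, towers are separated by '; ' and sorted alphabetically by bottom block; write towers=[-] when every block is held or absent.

step 1 (unstack(D, A)): towers=[A; B; C; E/F] holding=D
step 2 (putdown(D)): towers=[A; B; C; D; E/F] holding=-
step 3 (unstack(F, D)) [no-op]: towers=[A; B; C; D; E/F] holding=-
step 4 (pickup(A)): towers=[B; C; D; E/F] holding=A
step 5 (stack(A, F)): towers=[B; C; D; E/F/A] holding=-

towers=[B; C; D; E/F/A] holding=-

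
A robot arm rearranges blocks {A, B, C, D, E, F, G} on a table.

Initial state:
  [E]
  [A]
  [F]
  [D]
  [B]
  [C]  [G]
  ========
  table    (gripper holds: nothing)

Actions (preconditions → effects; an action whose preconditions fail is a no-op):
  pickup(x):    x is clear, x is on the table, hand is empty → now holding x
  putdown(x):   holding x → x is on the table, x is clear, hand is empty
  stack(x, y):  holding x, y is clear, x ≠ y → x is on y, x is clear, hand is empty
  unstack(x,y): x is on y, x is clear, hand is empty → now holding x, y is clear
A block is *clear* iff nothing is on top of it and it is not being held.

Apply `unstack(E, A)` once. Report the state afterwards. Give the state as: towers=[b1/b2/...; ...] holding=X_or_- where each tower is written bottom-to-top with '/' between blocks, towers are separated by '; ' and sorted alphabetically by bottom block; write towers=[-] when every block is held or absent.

towers=[C/B/D/F/A; G] holding=E

before: towers=[C/B/D/F/A/E; G] holding=-
pre[unstack(E, A)]: on(E,A) ✓, clear(E) ✓, handempty ✓
all met → apply unstack(E, A)
after:  towers=[C/B/D/F/A; G] holding=E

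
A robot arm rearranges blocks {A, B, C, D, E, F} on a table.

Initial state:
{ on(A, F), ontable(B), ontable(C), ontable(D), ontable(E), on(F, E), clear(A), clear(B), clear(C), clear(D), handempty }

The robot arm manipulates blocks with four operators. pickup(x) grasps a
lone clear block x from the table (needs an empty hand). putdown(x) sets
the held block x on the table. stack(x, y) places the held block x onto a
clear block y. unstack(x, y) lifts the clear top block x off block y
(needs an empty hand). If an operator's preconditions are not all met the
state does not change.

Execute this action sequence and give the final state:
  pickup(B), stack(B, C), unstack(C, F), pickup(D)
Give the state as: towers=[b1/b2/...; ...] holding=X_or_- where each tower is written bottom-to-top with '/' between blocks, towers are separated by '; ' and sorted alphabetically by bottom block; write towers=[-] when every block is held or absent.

step 1 (pickup(B)): towers=[C; D; E/F/A] holding=B
step 2 (stack(B, C)): towers=[C/B; D; E/F/A] holding=-
step 3 (unstack(C, F)) [no-op]: towers=[C/B; D; E/F/A] holding=-
step 4 (pickup(D)): towers=[C/B; E/F/A] holding=D

towers=[C/B; E/F/A] holding=D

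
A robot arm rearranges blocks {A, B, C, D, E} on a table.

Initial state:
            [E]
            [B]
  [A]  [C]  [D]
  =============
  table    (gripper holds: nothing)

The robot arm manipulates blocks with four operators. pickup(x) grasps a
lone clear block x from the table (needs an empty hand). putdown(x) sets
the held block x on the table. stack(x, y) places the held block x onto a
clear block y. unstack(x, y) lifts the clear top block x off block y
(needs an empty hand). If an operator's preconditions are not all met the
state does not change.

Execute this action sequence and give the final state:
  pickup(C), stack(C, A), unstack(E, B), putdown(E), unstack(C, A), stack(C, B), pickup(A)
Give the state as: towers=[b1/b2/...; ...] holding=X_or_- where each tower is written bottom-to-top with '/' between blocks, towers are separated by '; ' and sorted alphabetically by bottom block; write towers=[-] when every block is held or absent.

towers=[D/B/C; E] holding=A

step 1 (pickup(C)): towers=[A; D/B/E] holding=C
step 2 (stack(C, A)): towers=[A/C; D/B/E] holding=-
step 3 (unstack(E, B)): towers=[A/C; D/B] holding=E
step 4 (putdown(E)): towers=[A/C; D/B; E] holding=-
step 5 (unstack(C, A)): towers=[A; D/B; E] holding=C
step 6 (stack(C, B)): towers=[A; D/B/C; E] holding=-
step 7 (pickup(A)): towers=[D/B/C; E] holding=A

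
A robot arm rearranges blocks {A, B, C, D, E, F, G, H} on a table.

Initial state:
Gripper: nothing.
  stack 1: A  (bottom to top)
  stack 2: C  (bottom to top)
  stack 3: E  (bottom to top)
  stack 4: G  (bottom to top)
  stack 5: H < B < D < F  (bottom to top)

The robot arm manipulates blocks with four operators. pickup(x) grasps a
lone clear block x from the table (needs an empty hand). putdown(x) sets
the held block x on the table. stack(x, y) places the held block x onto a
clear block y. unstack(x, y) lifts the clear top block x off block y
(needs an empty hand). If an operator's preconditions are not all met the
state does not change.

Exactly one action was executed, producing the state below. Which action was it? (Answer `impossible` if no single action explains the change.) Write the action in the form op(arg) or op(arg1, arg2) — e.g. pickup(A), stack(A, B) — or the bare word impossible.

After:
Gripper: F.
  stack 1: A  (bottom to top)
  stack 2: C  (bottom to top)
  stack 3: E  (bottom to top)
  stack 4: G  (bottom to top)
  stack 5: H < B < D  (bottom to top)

unstack(F, D)

target: towers=[A; C; E; G; H/B/D] holding=F
         pickup(G) → towers=[A; C; E; H/B/D/F] holding=G
         pickup(A) → towers=[C; E; G; H/B/D/F] holding=A
         pickup(E) → towers=[A; C; G; H/B/D/F] holding=E
     unstack(F, D) → towers=[A; C; E; G; H/B/D] holding=F  ← match
         pickup(C) → towers=[A; E; G; H/B/D/F] holding=C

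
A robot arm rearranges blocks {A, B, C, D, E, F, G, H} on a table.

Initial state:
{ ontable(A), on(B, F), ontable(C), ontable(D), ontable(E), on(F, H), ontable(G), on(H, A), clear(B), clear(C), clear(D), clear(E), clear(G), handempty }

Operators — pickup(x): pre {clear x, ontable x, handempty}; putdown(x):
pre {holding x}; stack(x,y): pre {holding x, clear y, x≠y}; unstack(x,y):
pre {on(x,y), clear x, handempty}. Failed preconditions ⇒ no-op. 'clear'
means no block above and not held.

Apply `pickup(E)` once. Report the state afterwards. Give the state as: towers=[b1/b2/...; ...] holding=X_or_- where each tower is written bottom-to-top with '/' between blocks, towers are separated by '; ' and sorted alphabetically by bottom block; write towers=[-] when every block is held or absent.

towers=[A/H/F/B; C; D; G] holding=E

before: towers=[A/H/F/B; C; D; E; G] holding=-
pre[pickup(E)]: clear(E) ok, ontable(E) ok, handempty ok
all met → apply pickup(E)
after:  towers=[A/H/F/B; C; D; G] holding=E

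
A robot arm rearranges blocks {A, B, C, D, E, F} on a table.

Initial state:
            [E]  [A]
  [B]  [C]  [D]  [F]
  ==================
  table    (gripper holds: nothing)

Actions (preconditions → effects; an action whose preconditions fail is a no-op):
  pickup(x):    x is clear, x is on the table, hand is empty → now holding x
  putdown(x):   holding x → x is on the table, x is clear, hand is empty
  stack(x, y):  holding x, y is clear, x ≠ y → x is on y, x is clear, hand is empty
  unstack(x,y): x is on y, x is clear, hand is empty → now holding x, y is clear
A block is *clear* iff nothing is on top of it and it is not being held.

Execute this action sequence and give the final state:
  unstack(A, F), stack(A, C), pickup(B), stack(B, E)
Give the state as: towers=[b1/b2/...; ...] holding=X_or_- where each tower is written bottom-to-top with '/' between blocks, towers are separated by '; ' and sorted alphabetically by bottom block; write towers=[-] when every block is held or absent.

towers=[C/A; D/E/B; F] holding=-

step 1 (unstack(A, F)): towers=[B; C; D/E; F] holding=A
step 2 (stack(A, C)): towers=[B; C/A; D/E; F] holding=-
step 3 (pickup(B)): towers=[C/A; D/E; F] holding=B
step 4 (stack(B, E)): towers=[C/A; D/E/B; F] holding=-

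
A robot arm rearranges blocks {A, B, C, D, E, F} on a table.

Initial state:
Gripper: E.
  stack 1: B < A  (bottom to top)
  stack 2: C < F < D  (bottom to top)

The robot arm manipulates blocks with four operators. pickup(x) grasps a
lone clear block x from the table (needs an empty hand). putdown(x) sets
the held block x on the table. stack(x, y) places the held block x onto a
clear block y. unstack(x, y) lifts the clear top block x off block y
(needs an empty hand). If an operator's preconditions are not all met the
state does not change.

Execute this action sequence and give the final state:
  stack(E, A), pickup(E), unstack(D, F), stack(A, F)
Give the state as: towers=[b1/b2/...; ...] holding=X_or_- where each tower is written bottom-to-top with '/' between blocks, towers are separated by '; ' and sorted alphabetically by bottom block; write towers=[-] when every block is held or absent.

step 1 (stack(E, A)): towers=[B/A/E; C/F/D] holding=-
step 2 (pickup(E)) [no-op]: towers=[B/A/E; C/F/D] holding=-
step 3 (unstack(D, F)): towers=[B/A/E; C/F] holding=D
step 4 (stack(A, F)) [no-op]: towers=[B/A/E; C/F] holding=D

towers=[B/A/E; C/F] holding=D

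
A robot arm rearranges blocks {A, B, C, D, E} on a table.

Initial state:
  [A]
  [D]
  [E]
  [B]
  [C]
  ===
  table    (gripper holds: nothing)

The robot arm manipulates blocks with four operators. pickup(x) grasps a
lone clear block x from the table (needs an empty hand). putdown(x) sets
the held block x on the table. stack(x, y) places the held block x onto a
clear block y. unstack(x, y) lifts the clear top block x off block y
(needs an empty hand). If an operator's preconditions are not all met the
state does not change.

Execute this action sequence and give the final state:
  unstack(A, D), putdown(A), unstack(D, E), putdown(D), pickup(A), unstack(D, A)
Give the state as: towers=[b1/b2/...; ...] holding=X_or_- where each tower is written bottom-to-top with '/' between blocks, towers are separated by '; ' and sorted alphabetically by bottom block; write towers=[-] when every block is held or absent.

step 1 (unstack(A, D)): towers=[C/B/E/D] holding=A
step 2 (putdown(A)): towers=[A; C/B/E/D] holding=-
step 3 (unstack(D, E)): towers=[A; C/B/E] holding=D
step 4 (putdown(D)): towers=[A; C/B/E; D] holding=-
step 5 (pickup(A)): towers=[C/B/E; D] holding=A
step 6 (unstack(D, A)) [no-op]: towers=[C/B/E; D] holding=A

towers=[C/B/E; D] holding=A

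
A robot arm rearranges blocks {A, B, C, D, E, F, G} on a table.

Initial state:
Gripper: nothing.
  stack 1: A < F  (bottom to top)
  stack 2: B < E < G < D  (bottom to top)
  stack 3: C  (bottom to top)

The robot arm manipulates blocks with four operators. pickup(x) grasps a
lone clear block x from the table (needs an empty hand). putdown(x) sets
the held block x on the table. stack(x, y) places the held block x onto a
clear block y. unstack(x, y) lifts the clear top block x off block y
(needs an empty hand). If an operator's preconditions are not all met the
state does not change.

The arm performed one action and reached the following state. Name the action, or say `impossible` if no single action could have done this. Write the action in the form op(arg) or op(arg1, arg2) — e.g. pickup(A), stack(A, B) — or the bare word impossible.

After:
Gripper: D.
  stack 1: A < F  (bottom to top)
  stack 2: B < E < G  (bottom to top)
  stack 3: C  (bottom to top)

target: towers=[A/F; B/E/G; C] holding=D
     unstack(F, A) → towers=[A; B/E/G/D; C] holding=F
     unstack(D, G) → towers=[A/F; B/E/G; C] holding=D  ← match
         pickup(C) → towers=[A/F; B/E/G/D] holding=C

unstack(D, G)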